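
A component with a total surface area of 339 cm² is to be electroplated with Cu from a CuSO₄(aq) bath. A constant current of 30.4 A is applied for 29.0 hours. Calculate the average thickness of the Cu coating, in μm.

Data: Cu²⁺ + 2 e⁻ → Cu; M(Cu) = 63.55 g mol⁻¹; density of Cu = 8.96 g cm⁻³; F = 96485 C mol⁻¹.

3440 μm

Q = I·t = 30.40 × 104400 = 3174000 C; n(e⁻) = 32.89 mol.
n(Cu) = n(e⁻)/2 = 16.45 mol, so m = 16.45 × 63.55 = 1045 g.
Volume = m/ρ = 1045 / 8.96 = 116.7 cm³.
Thickness = V/A = 116.7 / 339 = 0.344 cm = 3440 μm.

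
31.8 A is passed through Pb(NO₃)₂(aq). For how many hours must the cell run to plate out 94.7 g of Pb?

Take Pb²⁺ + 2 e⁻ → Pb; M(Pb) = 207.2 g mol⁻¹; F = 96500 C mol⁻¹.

0.771 h

n(Pb) = m/M = 94.7 / 207.2 = 0.4570 mol.
Each Pb atom requires 2 electrons, so n(e⁻) = 2 × 0.4570 = 0.9141 mol.
Q = n(e⁻)·F = 0.9141 × 96500 = 88210 C.
t = Q/I = 88210 / 31.80 A = 2774 s = 0.771 h.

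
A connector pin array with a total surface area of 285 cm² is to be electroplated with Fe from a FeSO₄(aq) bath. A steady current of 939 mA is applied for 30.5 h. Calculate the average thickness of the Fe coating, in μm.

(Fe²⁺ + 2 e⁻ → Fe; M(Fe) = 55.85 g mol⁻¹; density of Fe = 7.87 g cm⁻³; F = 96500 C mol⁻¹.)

Q = I·t = 0.9390 × 109800 = 103100 C; n(e⁻) = 1.068 mol.
n(Fe) = n(e⁻)/2 = 0.5342 mol, so m = 0.5342 × 55.85 = 29.84 g.
Volume = m/ρ = 29.84 / 7.87 = 3.791 cm³.
Thickness = V/A = 3.791 / 285 = 0.0133 cm = 133 μm.

133 μm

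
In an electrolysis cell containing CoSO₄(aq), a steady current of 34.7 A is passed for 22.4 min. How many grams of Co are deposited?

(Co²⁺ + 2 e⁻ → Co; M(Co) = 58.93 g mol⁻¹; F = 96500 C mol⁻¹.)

Q = I·t = 34.70 A × 1344.0 s = 46640 C.
n(e⁻) = Q/F = 46640 / 96500 = 0.4833 mol.
Co²⁺ + 2 e⁻ → Co, so n(Co) = n(e⁻)/2 = 0.2416 mol.
m = n·M = 0.2416 × 58.93 = 14.2 g.

14.2 g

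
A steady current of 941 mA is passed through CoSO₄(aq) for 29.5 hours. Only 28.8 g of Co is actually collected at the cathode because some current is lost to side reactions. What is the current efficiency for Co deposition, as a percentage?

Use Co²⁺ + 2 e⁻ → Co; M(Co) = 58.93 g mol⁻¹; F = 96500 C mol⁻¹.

Q = I·t = 0.9410 × 106200 = 99930 C; n(e⁻) = 99930/96500 = 1.036 mol.
Theoretical n(Co) = n(e⁻)/2 = 0.5178 mol, i.e. m_theo = 0.5178 × 58.93 = 30.51 g.
Efficiency = m_actual / m_theo = 28.8 / 30.51 = 94.4 %.

94.4 %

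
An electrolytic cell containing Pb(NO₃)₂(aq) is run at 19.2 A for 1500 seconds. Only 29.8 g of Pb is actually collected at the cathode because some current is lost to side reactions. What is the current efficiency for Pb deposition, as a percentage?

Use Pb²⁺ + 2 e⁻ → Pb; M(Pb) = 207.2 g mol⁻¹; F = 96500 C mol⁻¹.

96.4 %

Q = I·t = 19.20 × 1500.0 = 28800 C; n(e⁻) = 28800/96500 = 0.2984 mol.
Theoretical n(Pb) = n(e⁻)/2 = 0.1492 mol, i.e. m_theo = 0.1492 × 207.2 = 30.92 g.
Efficiency = m_actual / m_theo = 29.8 / 30.92 = 96.4 %.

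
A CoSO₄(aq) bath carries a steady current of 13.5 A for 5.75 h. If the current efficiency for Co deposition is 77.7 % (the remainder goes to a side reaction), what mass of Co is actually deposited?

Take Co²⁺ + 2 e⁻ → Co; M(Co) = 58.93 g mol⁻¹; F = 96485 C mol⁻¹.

Q = I·t = 13.50 × 20700 = 279400 C.
n(e⁻) = 279400/96485 = 2.896 mol; theoretically n(Co) = 2.896/2 = 1.448 mol, m_theo = 85.34 g.
At 77.7 % efficiency, m_actual = 0.777 × 85.34 = 66.3 g.

66.3 g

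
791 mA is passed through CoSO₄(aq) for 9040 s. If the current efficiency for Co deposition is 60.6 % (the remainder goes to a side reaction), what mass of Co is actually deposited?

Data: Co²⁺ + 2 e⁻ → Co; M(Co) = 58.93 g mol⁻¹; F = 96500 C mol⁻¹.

Q = I·t = 0.7910 × 9040.0 = 7151 C.
n(e⁻) = 7151/96500 = 0.07410 mol; theoretically n(Co) = 0.07410/2 = 0.03705 mol, m_theo = 2.183 g.
At 60.6 % efficiency, m_actual = 0.606 × 2.183 = 1.32 g.

1.32 g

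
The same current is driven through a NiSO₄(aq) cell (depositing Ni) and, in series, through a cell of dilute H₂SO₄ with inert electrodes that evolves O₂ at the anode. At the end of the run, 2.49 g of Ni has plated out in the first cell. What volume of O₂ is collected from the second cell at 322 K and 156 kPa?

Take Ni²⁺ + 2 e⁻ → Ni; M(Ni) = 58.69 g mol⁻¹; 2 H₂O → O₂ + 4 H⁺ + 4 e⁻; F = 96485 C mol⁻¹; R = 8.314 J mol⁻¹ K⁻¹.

n(Ni) = 2.49 / 58.69 = 0.04243 mol, so n(e⁻) = 2 × 0.04243 = 0.08485 mol.
The cells are in series, so the same 0.08485 mol of electrons passes through the second cell.
2 H₂O → O₂ + 4 H⁺ + 4 e⁻ — 4 mol e⁻ per mol O₂, so n(O₂) = 0.08485/4 = 0.02121 mol.
V = nRT/P = (0.02121 × 8.314 × 322) / (156 × 10³) = 3.64 × 10⁻⁴ m³ = 0.364 L.

0.364 L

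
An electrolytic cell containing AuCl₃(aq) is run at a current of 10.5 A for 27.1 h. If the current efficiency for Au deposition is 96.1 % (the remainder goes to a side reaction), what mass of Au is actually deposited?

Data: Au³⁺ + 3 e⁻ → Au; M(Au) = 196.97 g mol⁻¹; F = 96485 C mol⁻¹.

670 g

Q = I·t = 10.50 × 97560 = 1024000 C.
n(e⁻) = 1024000/96485 = 10.62 mol; theoretically n(Au) = 10.62/3 = 3.539 mol, m_theo = 697.1 g.
At 96.1 % efficiency, m_actual = 0.961 × 697.1 = 670 g.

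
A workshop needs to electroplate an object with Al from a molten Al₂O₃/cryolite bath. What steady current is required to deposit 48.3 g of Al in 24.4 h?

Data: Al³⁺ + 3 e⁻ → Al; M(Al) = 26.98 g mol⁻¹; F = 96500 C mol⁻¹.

5.90 A

n(Al) = 48.3 / 26.98 = 1.790 mol.
n(e⁻) = 3 × 1.790 = 5.371 mol.
Q = n(e⁻)·F = 5.371 × 96500 = 518300 C.
I = Q/t = 518300 / 87840 s = 5.90 A.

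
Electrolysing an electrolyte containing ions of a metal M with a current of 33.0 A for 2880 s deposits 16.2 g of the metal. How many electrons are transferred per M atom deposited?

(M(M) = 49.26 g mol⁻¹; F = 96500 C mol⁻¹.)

Q = I·t = 33.00 A × 2880.0 s = 95040 C, so n(e⁻) = 95040/96500 = 0.9849 mol.
n(M) deposited = 16.2 / 49.26 = 0.3289 mol.
Electrons per atom = n(e⁻)/n(M) = 0.9849 / 0.3289 = 2.99 ≈ 3, so the ion is M³⁺.

3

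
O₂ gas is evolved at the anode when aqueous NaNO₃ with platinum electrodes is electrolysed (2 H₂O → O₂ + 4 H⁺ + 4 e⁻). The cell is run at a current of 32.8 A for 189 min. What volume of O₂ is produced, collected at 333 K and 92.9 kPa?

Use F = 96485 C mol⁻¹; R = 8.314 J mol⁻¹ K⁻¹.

28.7 L

Q = I·t = 32.80 A × 11340 s = 372000 C.
n(e⁻) = Q/F = 372000 / 96485 = 3.855 mol.
4 electrons are transferred per O₂ molecule, so n(O₂) = 3.855 / 4 = 0.9638 mol.
V = nRT/P = (0.9638 × 8.314 × 333) / (92.9 × 10³ Pa) = 0.0287 m³ = 28.7 L.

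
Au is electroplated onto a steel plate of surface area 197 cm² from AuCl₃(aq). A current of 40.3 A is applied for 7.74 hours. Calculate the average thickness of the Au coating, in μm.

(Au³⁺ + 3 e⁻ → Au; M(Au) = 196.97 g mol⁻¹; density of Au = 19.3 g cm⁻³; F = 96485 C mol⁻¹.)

2010 μm

Q = I·t = 40.30 × 27864 = 1123000 C; n(e⁻) = 11.64 mol.
n(Au) = n(e⁻)/3 = 3.879 mol, so m = 3.879 × 196.97 = 764.1 g.
Volume = m/ρ = 764.1 / 19.3 = 39.59 cm³.
Thickness = V/A = 39.59 / 197 = 0.201 cm = 2010 μm.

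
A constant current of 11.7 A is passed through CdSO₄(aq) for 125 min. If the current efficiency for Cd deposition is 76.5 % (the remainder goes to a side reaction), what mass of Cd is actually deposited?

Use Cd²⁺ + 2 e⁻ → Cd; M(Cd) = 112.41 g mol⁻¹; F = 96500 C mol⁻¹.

39.1 g

Q = I·t = 11.70 × 7500.0 = 87750 C.
n(e⁻) = 87750/96500 = 0.9093 mol; theoretically n(Cd) = 0.9093/2 = 0.4547 mol, m_theo = 51.11 g.
At 76.5 % efficiency, m_actual = 0.765 × 51.11 = 39.1 g.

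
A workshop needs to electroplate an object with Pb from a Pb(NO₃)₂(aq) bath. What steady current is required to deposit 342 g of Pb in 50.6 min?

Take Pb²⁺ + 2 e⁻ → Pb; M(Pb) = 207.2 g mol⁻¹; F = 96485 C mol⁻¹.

105 A

n(Pb) = 342 / 207.2 = 1.651 mol.
n(e⁻) = 2 × 1.651 = 3.301 mol.
Q = n(e⁻)·F = 3.301 × 96485 = 318500 C.
I = Q/t = 318500 / 3036.0 s = 105 A.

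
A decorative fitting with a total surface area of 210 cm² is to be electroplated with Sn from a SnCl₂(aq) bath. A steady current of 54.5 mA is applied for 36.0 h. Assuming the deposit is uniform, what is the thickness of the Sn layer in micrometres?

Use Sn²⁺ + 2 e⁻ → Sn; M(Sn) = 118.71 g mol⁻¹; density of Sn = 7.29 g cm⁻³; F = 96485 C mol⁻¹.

Q = I·t = 0.05450 × 129600 = 7063 C; n(e⁻) = 0.07321 mol.
n(Sn) = n(e⁻)/2 = 0.03660 mol, so m = 0.03660 × 118.71 = 4.345 g.
Volume = m/ρ = 4.345 / 7.29 = 0.5960 cm³.
Thickness = V/A = 0.5960 / 210 = 0.00284 cm = 28.4 μm.

28.4 μm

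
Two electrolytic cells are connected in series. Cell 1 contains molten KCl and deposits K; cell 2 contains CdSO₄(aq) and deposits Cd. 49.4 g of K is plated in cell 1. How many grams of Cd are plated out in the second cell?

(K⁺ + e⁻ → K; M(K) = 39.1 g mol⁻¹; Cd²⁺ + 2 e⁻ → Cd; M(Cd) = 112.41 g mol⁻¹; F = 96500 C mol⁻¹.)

71.0 g

n(K) = 49.4 / 39.1 = 1.263 mol.
Since K⁺ + e⁻ → K, n(e⁻) passed = 1 × 1.263 = 1.263 mol.
Cells in series carry the same charge, so the same 1.263 mol of electrons passes through cell 2.
Cd²⁺ + 2 e⁻ → Cd, so n(Cd) = 1.263 / 2 = 0.6317 mol.
m(Cd) = 0.6317 × 112.41 = 71.0 g.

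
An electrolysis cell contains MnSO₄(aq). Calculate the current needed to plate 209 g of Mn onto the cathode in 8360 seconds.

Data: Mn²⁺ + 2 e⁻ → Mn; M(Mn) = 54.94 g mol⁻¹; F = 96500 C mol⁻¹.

87.8 A

n(Mn) = 209 / 54.94 = 3.804 mol.
n(e⁻) = 2 × 3.804 = 7.608 mol.
Q = n(e⁻)·F = 7.608 × 96500 = 734200 C.
I = Q/t = 734200 / 8360.0 s = 87.8 A.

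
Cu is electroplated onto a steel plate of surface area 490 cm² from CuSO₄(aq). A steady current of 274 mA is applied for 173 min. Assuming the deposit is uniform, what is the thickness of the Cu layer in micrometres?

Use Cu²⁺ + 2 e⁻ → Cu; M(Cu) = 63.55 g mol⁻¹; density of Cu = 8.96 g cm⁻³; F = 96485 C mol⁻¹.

Q = I·t = 0.2740 × 10380 = 2844 C; n(e⁻) = 0.02948 mol.
n(Cu) = n(e⁻)/2 = 0.01474 mol, so m = 0.01474 × 63.55 = 0.9366 g.
Volume = m/ρ = 0.9366 / 8.96 = 0.1045 cm³.
Thickness = V/A = 0.1045 / 490 = 2.13 × 10⁻⁴ cm = 2.13 μm.

2.13 μm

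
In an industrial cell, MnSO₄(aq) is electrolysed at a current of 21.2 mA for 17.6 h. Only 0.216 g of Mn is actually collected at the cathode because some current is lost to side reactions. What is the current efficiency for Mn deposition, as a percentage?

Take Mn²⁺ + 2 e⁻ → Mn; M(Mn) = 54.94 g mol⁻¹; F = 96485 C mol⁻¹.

56.5 %

Q = I·t = 0.02120 × 63360 = 1343 C; n(e⁻) = 1343/96485 = 0.01392 mol.
Theoretical n(Mn) = n(e⁻)/2 = 0.006961 mol, i.e. m_theo = 0.006961 × 54.94 = 0.3824 g.
Efficiency = m_actual / m_theo = 0.216 / 0.3824 = 56.5 %.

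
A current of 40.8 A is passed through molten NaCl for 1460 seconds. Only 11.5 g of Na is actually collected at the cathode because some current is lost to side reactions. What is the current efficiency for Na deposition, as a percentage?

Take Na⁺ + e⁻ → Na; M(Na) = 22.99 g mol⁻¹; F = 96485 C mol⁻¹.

81.0 %

Q = I·t = 40.80 × 1460.0 = 59570 C; n(e⁻) = 59570/96485 = 0.6174 mol.
Theoretical n(Na) = n(e⁻)/1 = 0.6174 mol, i.e. m_theo = 0.6174 × 22.99 = 14.19 g.
Efficiency = m_actual / m_theo = 11.5 / 14.19 = 81.0 %.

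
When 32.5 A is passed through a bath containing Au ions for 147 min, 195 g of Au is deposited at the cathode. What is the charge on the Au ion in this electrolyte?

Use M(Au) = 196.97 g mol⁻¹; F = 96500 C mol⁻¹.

+3

Q = I·t = 32.50 A × 8820.0 s = 286600 C, so n(e⁻) = 286600/96500 = 2.970 mol.
n(Au) deposited = 195 / 196.97 = 0.9900 mol.
Electrons per atom = n(e⁻)/n(Au) = 2.970 / 0.9900 = 3.00 ≈ 3, so the ion is Au³⁺.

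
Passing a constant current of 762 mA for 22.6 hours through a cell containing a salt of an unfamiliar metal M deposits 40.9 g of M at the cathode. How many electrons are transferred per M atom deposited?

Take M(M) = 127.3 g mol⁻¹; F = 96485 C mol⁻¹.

Q = I·t = 0.7620 A × 81360 s = 62000 C, so n(e⁻) = 62000/96485 = 0.6425 mol.
n(M) deposited = 40.9 / 127.3 = 0.3213 mol.
Electrons per atom = n(e⁻)/n(M) = 0.6425 / 0.3213 = 2.00 ≈ 2, so the ion is M²⁺.

2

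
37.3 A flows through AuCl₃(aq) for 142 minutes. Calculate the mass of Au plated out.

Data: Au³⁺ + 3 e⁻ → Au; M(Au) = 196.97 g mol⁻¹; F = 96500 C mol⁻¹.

216 g

Q = I·t = 37.30 A × 8520.0 s = 317800 C.
n(e⁻) = Q/F = 317800 / 96500 = 3.293 mol.
Au³⁺ + 3 e⁻ → Au, so n(Au) = n(e⁻)/3 = 1.098 mol.
m = n·M = 1.098 × 196.97 = 216 g.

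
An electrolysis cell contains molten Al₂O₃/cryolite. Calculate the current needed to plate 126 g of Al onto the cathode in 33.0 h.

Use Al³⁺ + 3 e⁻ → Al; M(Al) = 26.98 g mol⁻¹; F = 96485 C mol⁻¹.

11.4 A

n(Al) = 126 / 26.98 = 4.670 mol.
n(e⁻) = 3 × 4.670 = 14.01 mol.
Q = n(e⁻)·F = 14.01 × 96485 = 1352000 C.
I = Q/t = 1352000 / 118800 s = 11.4 A.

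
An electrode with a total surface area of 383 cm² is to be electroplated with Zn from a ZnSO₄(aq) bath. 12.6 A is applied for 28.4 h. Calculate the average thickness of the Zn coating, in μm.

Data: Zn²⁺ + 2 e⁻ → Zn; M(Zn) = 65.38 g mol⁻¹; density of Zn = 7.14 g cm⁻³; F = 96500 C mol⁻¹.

Q = I·t = 12.60 × 102240 = 1288000 C; n(e⁻) = 13.35 mol.
n(Zn) = n(e⁻)/2 = 6.675 mol, so m = 6.675 × 65.38 = 436.4 g.
Volume = m/ρ = 436.4 / 7.14 = 61.12 cm³.
Thickness = V/A = 61.12 / 383 = 0.160 cm = 1600 μm.

1600 μm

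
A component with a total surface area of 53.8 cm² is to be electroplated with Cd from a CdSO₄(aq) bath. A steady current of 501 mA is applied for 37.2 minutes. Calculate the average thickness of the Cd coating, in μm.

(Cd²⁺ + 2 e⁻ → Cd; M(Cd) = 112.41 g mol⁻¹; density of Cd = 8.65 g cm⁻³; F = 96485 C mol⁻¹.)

14.0 μm

Q = I·t = 0.5010 × 2232.0 = 1118 C; n(e⁻) = 0.01159 mol.
n(Cd) = n(e⁻)/2 = 0.005795 mol, so m = 0.005795 × 112.41 = 0.6514 g.
Volume = m/ρ = 0.6514 / 8.65 = 0.07531 cm³.
Thickness = V/A = 0.07531 / 53.8 = 0.00140 cm = 14.0 μm.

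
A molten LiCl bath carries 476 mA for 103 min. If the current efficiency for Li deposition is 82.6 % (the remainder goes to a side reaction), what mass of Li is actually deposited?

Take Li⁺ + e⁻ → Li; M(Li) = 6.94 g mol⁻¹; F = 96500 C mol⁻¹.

0.175 g

Q = I·t = 0.4760 × 6180.0 = 2942 C.
n(e⁻) = 2942/96500 = 0.03048 mol; theoretically n(Li) = 0.03048/1 = 0.03048 mol, m_theo = 0.2116 g.
At 82.6 % efficiency, m_actual = 0.826 × 0.2116 = 0.175 g.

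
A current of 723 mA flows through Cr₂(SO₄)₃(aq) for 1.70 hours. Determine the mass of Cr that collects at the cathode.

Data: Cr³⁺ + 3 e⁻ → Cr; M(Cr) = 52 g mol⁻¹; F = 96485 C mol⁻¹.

0.795 g

Q = I·t = 0.7230 A × 6120.0 s = 4425 C.
n(e⁻) = Q/F = 4425 / 96485 = 0.04586 mol.
Cr³⁺ + 3 e⁻ → Cr, so n(Cr) = n(e⁻)/3 = 0.01529 mol.
m = n·M = 0.01529 × 52 = 0.795 g.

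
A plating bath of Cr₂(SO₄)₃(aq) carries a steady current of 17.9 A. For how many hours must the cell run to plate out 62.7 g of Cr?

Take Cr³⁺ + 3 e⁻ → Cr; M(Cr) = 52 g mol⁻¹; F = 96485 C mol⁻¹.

5.42 h

n(Cr) = m/M = 62.7 / 52 = 1.206 mol.
Each Cr atom requires 3 electrons, so n(e⁻) = 3 × 1.206 = 3.617 mol.
Q = n(e⁻)·F = 3.617 × 96485 = 349000 C.
t = Q/I = 349000 / 17.90 A = 19500 s = 5.42 h.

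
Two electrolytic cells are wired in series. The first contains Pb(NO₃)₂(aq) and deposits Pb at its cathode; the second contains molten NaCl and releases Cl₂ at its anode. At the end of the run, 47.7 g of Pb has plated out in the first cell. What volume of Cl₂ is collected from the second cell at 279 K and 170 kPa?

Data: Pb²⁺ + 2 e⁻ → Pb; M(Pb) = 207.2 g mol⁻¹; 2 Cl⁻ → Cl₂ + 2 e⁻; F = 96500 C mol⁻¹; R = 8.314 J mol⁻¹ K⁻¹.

3.14 L

n(Pb) = 47.7 / 207.2 = 0.2302 mol, so n(e⁻) = 2 × 0.2302 = 0.4604 mol.
The cells are in series, so the same 0.4604 mol of electrons passes through the second cell.
2 Cl⁻ → Cl₂ + 2 e⁻ — 2 mol e⁻ per mol Cl₂, so n(Cl₂) = 0.4604/2 = 0.2302 mol.
V = nRT/P = (0.2302 × 8.314 × 279) / (170 × 10³) = 0.00314 m³ = 3.14 L.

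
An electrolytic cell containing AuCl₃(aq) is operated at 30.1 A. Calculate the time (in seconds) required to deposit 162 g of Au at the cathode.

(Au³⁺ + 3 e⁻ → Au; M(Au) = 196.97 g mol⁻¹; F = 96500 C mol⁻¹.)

7910 s

n(Au) = m/M = 162 / 196.97 = 0.8225 mol.
Each Au atom requires 3 electrons, so n(e⁻) = 3 × 0.8225 = 2.467 mol.
Q = n(e⁻)·F = 2.467 × 96500 = 238100 C.
t = Q/I = 238100 / 30.10 A = 7910 s.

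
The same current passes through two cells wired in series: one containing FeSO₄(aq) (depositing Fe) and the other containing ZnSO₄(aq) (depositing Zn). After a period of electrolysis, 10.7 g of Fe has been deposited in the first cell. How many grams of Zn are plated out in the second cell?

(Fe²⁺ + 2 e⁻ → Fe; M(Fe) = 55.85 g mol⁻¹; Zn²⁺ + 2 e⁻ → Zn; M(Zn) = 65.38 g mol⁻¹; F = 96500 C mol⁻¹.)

12.5 g

n(Fe) = 10.7 / 55.85 = 0.1916 mol.
Since Fe²⁺ + 2 e⁻ → Fe, n(e⁻) passed = 2 × 0.1916 = 0.3832 mol.
Cells in series carry the same charge, so the same 0.3832 mol of electrons passes through cell 2.
Zn²⁺ + 2 e⁻ → Zn, so n(Zn) = 0.3832 / 2 = 0.1916 mol.
m(Zn) = 0.1916 × 65.38 = 12.5 g.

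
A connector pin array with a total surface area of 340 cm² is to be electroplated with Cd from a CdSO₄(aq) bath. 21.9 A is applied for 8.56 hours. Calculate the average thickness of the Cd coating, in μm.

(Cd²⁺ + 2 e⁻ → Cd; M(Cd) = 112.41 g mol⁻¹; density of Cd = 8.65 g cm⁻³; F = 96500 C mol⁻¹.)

Q = I·t = 21.90 × 30816 = 674900 C; n(e⁻) = 6.993 mol.
n(Cd) = n(e⁻)/2 = 3.497 mol, so m = 3.497 × 112.41 = 393.1 g.
Volume = m/ρ = 393.1 / 8.65 = 45.44 cm³.
Thickness = V/A = 45.44 / 340 = 0.134 cm = 1340 μm.

1340 μm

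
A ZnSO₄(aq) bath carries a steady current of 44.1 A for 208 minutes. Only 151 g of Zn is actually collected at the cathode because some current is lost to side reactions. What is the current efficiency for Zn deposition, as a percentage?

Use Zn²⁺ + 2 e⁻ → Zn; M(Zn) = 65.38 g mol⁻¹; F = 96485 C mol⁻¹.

81.0 %

Q = I·t = 44.10 × 12480 = 550400 C; n(e⁻) = 550400/96485 = 5.704 mol.
Theoretical n(Zn) = n(e⁻)/2 = 2.852 mol, i.e. m_theo = 2.852 × 65.38 = 186.5 g.
Efficiency = m_actual / m_theo = 151 / 186.5 = 81.0 %.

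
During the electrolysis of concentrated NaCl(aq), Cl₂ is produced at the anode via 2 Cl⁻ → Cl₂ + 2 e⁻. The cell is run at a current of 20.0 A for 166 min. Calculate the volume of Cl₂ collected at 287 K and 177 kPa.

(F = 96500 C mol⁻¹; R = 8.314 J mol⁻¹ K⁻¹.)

Q = I·t = 20.00 A × 9960.0 s = 199200 C.
n(e⁻) = Q/F = 199200 / 96500 = 2.064 mol.
2 electrons are transferred per Cl₂ molecule, so n(Cl₂) = 2.064 / 2 = 1.032 mol.
V = nRT/P = (1.032 × 8.314 × 287) / (177 × 10³ Pa) = 0.0139 m³ = 13.9 L.

13.9 L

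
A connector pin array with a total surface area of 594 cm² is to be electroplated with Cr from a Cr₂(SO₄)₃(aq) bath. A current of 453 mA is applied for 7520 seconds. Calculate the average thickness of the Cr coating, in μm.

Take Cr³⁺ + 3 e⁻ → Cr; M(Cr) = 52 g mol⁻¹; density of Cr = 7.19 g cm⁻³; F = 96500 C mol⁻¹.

Q = I·t = 0.4530 × 7520.0 = 3407 C; n(e⁻) = 0.03530 mol.
n(Cr) = n(e⁻)/3 = 0.01177 mol, so m = 0.01177 × 52 = 0.6119 g.
Volume = m/ρ = 0.6119 / 7.19 = 0.08510 cm³.
Thickness = V/A = 0.08510 / 594 = 1.43 × 10⁻⁴ cm = 1.43 μm.

1.43 μm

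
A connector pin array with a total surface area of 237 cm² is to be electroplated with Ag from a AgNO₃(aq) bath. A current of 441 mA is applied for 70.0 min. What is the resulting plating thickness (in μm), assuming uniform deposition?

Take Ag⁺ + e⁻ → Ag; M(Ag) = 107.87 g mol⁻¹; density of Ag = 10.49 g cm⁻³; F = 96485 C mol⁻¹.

Q = I·t = 0.4410 × 4200.0 = 1852 C; n(e⁻) = 0.01920 mol.
n(Ag) = n(e⁻)/1 = 0.01920 mol, so m = 0.01920 × 107.87 = 2.071 g.
Volume = m/ρ = 2.071 / 10.49 = 0.1974 cm³.
Thickness = V/A = 0.1974 / 237 = 8.33 × 10⁻⁴ cm = 8.33 μm.

8.33 μm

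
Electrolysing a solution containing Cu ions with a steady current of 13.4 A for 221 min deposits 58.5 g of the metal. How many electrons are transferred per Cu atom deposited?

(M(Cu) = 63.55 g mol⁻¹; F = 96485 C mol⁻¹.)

Q = I·t = 13.40 A × 13260 s = 177700 C, so n(e⁻) = 177700/96485 = 1.842 mol.
n(Cu) deposited = 58.5 / 63.55 = 0.9205 mol.
Electrons per atom = n(e⁻)/n(Cu) = 1.842 / 0.9205 = 2.00 ≈ 2, so the ion is Cu²⁺.

2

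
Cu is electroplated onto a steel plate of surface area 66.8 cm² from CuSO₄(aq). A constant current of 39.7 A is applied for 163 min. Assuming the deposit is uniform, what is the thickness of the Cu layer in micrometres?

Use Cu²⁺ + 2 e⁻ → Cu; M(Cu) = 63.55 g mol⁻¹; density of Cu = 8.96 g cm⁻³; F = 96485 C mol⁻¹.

Q = I·t = 39.70 × 9780.0 = 388300 C; n(e⁻) = 4.024 mol.
n(Cu) = n(e⁻)/2 = 2.012 mol, so m = 2.012 × 63.55 = 127.9 g.
Volume = m/ρ = 127.9 / 8.96 = 14.27 cm³.
Thickness = V/A = 14.27 / 66.8 = 0.214 cm = 2140 μm.

2140 μm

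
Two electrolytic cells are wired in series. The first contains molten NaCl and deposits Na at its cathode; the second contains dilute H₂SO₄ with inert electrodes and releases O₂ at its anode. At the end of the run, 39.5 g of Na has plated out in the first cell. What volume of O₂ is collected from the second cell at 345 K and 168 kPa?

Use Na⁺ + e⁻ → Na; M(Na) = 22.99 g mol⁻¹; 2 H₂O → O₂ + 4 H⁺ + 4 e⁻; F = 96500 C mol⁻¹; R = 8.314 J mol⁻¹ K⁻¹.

7.33 L

n(Na) = 39.5 / 22.99 = 1.718 mol, so n(e⁻) = 1 × 1.718 = 1.718 mol.
The cells are in series, so the same 1.718 mol of electrons passes through the second cell.
2 H₂O → O₂ + 4 H⁺ + 4 e⁻ — 4 mol e⁻ per mol O₂, so n(O₂) = 1.718/4 = 0.4295 mol.
V = nRT/P = (0.4295 × 8.314 × 345) / (168 × 10³) = 0.00733 m³ = 7.33 L.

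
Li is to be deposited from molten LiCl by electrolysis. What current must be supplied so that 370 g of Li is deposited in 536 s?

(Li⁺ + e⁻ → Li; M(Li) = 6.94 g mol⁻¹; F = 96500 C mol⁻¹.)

9600 A

n(Li) = 370 / 6.94 = 53.31 mol.
n(e⁻) = 1 × 53.31 = 53.31 mol.
Q = n(e⁻)·F = 53.31 × 96500 = 5145000 C.
I = Q/t = 5145000 / 536.00 s = 9600 A.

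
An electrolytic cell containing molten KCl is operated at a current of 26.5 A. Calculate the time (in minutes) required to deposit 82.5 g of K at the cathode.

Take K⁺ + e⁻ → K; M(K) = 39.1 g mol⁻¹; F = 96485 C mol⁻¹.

n(K) = m/M = 82.5 / 39.1 = 2.110 mol.
Each K atom requires 1 electron, so n(e⁻) = 1 × 2.110 = 2.110 mol.
Q = n(e⁻)·F = 2.110 × 96485 = 203600 C.
t = Q/I = 203600 / 26.50 A = 7682 s = 128 min.

128 min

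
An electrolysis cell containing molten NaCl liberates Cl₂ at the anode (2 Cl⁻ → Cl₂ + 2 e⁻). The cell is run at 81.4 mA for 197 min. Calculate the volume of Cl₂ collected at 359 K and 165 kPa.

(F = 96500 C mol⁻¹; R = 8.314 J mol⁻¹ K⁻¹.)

Q = I·t = 0.08140 A × 11820 s = 962.1 C.
n(e⁻) = Q/F = 962.1 / 96500 = 0.009970 mol.
2 electrons are transferred per Cl₂ molecule, so n(Cl₂) = 0.009970 / 2 = 0.004985 mol.
V = nRT/P = (0.004985 × 8.314 × 359) / (165 × 10³ Pa) = 9.02 × 10⁻⁵ m³ = 0.0902 L.

0.0902 L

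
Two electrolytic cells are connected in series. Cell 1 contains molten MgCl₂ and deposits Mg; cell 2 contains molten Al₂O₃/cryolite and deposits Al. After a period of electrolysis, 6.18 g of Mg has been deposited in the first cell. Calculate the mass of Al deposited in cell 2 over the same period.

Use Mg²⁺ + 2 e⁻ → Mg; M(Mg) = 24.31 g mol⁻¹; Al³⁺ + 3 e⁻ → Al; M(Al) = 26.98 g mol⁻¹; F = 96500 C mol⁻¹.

n(Mg) = 6.18 / 24.31 = 0.2542 mol.
Since Mg²⁺ + 2 e⁻ → Mg, n(e⁻) passed = 2 × 0.2542 = 0.5084 mol.
Cells in series carry the same charge, so the same 0.5084 mol of electrons passes through cell 2.
Al³⁺ + 3 e⁻ → Al, so n(Al) = 0.5084 / 3 = 0.1695 mol.
m(Al) = 0.1695 × 26.98 = 4.57 g.

4.57 g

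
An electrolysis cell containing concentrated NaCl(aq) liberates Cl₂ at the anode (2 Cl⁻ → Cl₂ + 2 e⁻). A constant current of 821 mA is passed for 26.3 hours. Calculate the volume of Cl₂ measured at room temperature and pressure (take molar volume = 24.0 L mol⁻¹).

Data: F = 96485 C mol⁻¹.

9.67 L

Q = I·t = 0.8210 A × 94680 s = 77730 C.
n(e⁻) = Q/F = 77730 / 96485 = 0.8056 mol.
2 electrons are transferred per Cl₂ molecule, so n(Cl₂) = 0.8056 / 2 = 0.4028 mol.
V = n × V_m = 0.4028 × 24.0 = 9.67 L.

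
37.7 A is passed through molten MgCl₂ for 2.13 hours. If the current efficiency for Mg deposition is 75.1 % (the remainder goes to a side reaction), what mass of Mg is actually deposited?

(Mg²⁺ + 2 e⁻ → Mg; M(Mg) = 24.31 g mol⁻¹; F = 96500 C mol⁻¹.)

Q = I·t = 37.70 × 7668.0 = 289100 C.
n(e⁻) = 289100/96500 = 2.996 mol; theoretically n(Mg) = 2.996/2 = 1.498 mol, m_theo = 36.41 g.
At 75.1 % efficiency, m_actual = 0.751 × 36.41 = 27.3 g.

27.3 g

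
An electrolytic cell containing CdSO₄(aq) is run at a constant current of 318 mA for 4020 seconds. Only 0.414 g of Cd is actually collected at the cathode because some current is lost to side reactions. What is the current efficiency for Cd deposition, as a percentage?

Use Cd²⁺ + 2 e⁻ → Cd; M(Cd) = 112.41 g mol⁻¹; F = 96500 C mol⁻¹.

Q = I·t = 0.3180 × 4020.0 = 1278 C; n(e⁻) = 1278/96500 = 0.01325 mol.
Theoretical n(Cd) = n(e⁻)/2 = 0.006624 mol, i.e. m_theo = 0.006624 × 112.41 = 0.7446 g.
Efficiency = m_actual / m_theo = 0.414 / 0.7446 = 55.6 %.

55.6 %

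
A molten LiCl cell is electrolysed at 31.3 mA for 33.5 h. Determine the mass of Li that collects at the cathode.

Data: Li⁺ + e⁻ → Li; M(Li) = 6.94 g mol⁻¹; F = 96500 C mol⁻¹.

0.271 g

Q = I·t = 0.03130 A × 120600 s = 3775 C.
n(e⁻) = Q/F = 3775 / 96500 = 0.03912 mol.
Li⁺ + e⁻ → Li, so n(Li) = n(e⁻)/1 = 0.03912 mol.
m = n·M = 0.03912 × 6.94 = 0.271 g.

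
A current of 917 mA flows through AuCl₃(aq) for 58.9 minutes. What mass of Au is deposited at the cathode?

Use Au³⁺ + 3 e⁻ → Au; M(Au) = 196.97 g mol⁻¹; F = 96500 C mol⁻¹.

2.20 g

Q = I·t = 0.9170 A × 3534.0 s = 3241 C.
n(e⁻) = Q/F = 3241 / 96500 = 0.03358 mol.
Au³⁺ + 3 e⁻ → Au, so n(Au) = n(e⁻)/3 = 0.01119 mol.
m = n·M = 0.01119 × 196.97 = 2.20 g.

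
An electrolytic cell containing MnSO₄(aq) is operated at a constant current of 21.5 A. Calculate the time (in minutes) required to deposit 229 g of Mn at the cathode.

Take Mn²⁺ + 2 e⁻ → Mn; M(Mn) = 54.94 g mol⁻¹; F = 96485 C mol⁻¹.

n(Mn) = m/M = 229 / 54.94 = 4.168 mol.
Each Mn atom requires 2 electrons, so n(e⁻) = 2 × 4.168 = 8.336 mol.
Q = n(e⁻)·F = 8.336 × 96485 = 804300 C.
t = Q/I = 804300 / 21.50 A = 37410 s = 624 min.

624 min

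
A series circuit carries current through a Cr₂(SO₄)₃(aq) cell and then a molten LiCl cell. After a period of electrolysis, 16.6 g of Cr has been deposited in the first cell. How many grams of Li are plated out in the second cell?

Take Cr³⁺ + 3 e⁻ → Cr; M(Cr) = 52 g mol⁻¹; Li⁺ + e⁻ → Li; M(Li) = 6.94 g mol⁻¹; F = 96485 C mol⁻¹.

n(Cr) = 16.6 / 52 = 0.3192 mol.
Since Cr³⁺ + 3 e⁻ → Cr, n(e⁻) passed = 3 × 0.3192 = 0.9577 mol.
Cells in series carry the same charge, so the same 0.9577 mol of electrons passes through cell 2.
Li⁺ + e⁻ → Li, so n(Li) = 0.9577 / 1 = 0.9577 mol.
m(Li) = 0.9577 × 6.94 = 6.65 g.

6.65 g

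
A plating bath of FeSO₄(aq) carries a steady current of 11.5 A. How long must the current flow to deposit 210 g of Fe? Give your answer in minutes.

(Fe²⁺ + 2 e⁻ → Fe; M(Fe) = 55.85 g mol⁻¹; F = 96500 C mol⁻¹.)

1050 min

n(Fe) = m/M = 210 / 55.85 = 3.760 mol.
Each Fe atom requires 2 electrons, so n(e⁻) = 2 × 3.760 = 7.520 mol.
Q = n(e⁻)·F = 7.520 × 96500 = 725700 C.
t = Q/I = 725700 / 11.50 A = 63100 s = 1050 min.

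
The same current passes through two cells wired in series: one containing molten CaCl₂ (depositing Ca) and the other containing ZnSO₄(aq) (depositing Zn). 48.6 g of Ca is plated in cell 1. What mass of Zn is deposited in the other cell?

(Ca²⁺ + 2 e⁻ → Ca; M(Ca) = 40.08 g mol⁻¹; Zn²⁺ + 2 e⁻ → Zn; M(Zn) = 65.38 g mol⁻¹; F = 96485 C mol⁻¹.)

n(Ca) = 48.6 / 40.08 = 1.213 mol.
Since Ca²⁺ + 2 e⁻ → Ca, n(e⁻) passed = 2 × 1.213 = 2.425 mol.
Cells in series carry the same charge, so the same 2.425 mol of electrons passes through cell 2.
Zn²⁺ + 2 e⁻ → Zn, so n(Zn) = 2.425 / 2 = 1.213 mol.
m(Zn) = 1.213 × 65.38 = 79.3 g.

79.3 g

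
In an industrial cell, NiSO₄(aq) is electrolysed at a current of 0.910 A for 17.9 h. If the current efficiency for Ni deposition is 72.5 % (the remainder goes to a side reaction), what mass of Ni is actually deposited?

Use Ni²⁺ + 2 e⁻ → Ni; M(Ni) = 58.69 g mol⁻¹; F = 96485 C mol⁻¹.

12.9 g

Q = I·t = 0.9100 × 64440 = 58640 C.
n(e⁻) = 58640/96485 = 0.6078 mol; theoretically n(Ni) = 0.6078/2 = 0.3039 mol, m_theo = 17.83 g.
At 72.5 % efficiency, m_actual = 0.725 × 17.83 = 12.9 g.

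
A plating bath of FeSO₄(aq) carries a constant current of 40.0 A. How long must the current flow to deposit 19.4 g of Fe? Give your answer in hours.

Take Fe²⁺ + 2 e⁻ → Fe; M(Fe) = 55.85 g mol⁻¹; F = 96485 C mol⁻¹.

n(Fe) = m/M = 19.4 / 55.85 = 0.3474 mol.
Each Fe atom requires 2 electrons, so n(e⁻) = 2 × 0.3474 = 0.6947 mol.
Q = n(e⁻)·F = 0.6947 × 96485 = 67030 C.
t = Q/I = 67030 / 40.00 A = 1676 s = 0.465 h.

0.465 h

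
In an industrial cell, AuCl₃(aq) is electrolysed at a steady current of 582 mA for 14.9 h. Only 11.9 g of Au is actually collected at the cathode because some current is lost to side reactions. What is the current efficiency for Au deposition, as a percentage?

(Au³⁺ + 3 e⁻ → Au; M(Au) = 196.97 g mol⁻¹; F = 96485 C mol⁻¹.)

Q = I·t = 0.5820 × 53640 = 31220 C; n(e⁻) = 31220/96485 = 0.3236 mol.
Theoretical n(Au) = n(e⁻)/3 = 0.1079 mol, i.e. m_theo = 0.1079 × 196.97 = 21.24 g.
Efficiency = m_actual / m_theo = 11.9 / 21.24 = 56.0 %.

56.0 %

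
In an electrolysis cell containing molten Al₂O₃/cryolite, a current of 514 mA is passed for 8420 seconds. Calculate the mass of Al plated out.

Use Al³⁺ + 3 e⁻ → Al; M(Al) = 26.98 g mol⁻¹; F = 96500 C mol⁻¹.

0.403 g

Q = I·t = 0.5140 A × 8420.0 s = 4328 C.
n(e⁻) = Q/F = 4328 / 96500 = 0.04485 mol.
Al³⁺ + 3 e⁻ → Al, so n(Al) = n(e⁻)/3 = 0.01495 mol.
m = n·M = 0.01495 × 26.98 = 0.403 g.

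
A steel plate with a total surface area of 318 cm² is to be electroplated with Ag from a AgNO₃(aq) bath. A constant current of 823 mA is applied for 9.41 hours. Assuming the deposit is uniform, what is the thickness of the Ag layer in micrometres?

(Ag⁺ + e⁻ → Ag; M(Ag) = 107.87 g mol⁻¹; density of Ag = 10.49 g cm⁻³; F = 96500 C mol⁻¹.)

93.4 μm

Q = I·t = 0.8230 × 33876 = 27880 C; n(e⁻) = 0.2889 mol.
n(Ag) = n(e⁻)/1 = 0.2889 mol, so m = 0.2889 × 107.87 = 31.16 g.
Volume = m/ρ = 31.16 / 10.49 = 2.971 cm³.
Thickness = V/A = 2.971 / 318 = 0.00934 cm = 93.4 μm.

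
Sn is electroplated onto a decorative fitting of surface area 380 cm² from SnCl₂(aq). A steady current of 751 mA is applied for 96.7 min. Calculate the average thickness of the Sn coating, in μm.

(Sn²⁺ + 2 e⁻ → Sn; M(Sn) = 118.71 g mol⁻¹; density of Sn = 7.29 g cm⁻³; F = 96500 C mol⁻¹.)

Q = I·t = 0.7510 × 5802.0 = 4357 C; n(e⁻) = 0.04515 mol.
n(Sn) = n(e⁻)/2 = 0.02258 mol, so m = 0.02258 × 118.71 = 2.680 g.
Volume = m/ρ = 2.680 / 7.29 = 0.3676 cm³.
Thickness = V/A = 0.3676 / 380 = 9.67 × 10⁻⁴ cm = 9.67 μm.

9.67 μm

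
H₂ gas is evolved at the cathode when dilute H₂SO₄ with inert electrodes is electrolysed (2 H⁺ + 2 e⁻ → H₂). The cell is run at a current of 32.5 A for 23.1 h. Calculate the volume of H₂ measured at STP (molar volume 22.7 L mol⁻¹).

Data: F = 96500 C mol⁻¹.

318 L

Q = I·t = 32.50 A × 83160 s = 2703000 C.
n(e⁻) = Q/F = 2703000 / 96500 = 28.01 mol.
2 electrons are transferred per H₂ molecule, so n(H₂) = 28.01 / 2 = 14.00 mol.
V = n × V_m = 14.00 × 22.7 = 318 L.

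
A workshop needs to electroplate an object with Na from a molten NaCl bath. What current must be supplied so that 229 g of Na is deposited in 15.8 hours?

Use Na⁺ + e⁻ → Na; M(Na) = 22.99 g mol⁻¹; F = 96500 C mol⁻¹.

n(Na) = 229 / 22.99 = 9.961 mol.
n(e⁻) = 1 × 9.961 = 9.961 mol.
Q = n(e⁻)·F = 9.961 × 96500 = 961200 C.
I = Q/t = 961200 / 56880 s = 16.9 A.

16.9 A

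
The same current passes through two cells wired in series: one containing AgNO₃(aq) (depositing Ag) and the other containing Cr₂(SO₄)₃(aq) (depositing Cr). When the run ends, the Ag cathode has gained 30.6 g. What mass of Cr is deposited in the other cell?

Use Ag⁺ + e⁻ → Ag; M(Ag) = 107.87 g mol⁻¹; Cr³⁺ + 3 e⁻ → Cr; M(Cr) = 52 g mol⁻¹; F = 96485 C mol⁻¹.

n(Ag) = 30.6 / 107.87 = 0.2837 mol.
Since Ag⁺ + e⁻ → Ag, n(e⁻) passed = 1 × 0.2837 = 0.2837 mol.
Cells in series carry the same charge, so the same 0.2837 mol of electrons passes through cell 2.
Cr³⁺ + 3 e⁻ → Cr, so n(Cr) = 0.2837 / 3 = 0.09456 mol.
m(Cr) = 0.09456 × 52 = 4.92 g.

4.92 g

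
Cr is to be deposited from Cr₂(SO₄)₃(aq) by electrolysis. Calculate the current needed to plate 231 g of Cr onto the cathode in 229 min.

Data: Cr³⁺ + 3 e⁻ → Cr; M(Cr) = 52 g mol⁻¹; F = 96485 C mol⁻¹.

93.6 A

n(Cr) = 231 / 52 = 4.442 mol.
n(e⁻) = 3 × 4.442 = 13.33 mol.
Q = n(e⁻)·F = 13.33 × 96485 = 1286000 C.
I = Q/t = 1286000 / 13740 s = 93.6 A.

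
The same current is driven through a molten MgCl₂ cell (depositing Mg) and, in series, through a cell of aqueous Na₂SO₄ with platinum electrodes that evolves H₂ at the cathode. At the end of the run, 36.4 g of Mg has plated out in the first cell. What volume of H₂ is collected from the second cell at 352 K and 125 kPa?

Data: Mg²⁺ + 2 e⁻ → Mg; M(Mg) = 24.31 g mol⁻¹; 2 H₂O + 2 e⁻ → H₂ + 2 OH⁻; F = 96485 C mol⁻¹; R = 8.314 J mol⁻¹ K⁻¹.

35.1 L

n(Mg) = 36.4 / 24.31 = 1.497 mol, so n(e⁻) = 2 × 1.497 = 2.995 mol.
The cells are in series, so the same 2.995 mol of electrons passes through the second cell.
2 H₂O + 2 e⁻ → H₂ + 2 OH⁻ — 2 mol e⁻ per mol H₂, so n(H₂) = 2.995/2 = 1.497 mol.
V = nRT/P = (1.497 × 8.314 × 352) / (125 × 10³) = 0.0351 m³ = 35.1 L.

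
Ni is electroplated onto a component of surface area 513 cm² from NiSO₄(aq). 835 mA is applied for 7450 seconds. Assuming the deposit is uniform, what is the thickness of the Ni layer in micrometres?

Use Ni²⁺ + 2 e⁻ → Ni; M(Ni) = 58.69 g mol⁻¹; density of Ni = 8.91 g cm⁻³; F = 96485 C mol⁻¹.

4.14 μm

Q = I·t = 0.8350 × 7450.0 = 6221 C; n(e⁻) = 0.06447 mol.
n(Ni) = n(e⁻)/2 = 0.03224 mol, so m = 0.03224 × 58.69 = 1.892 g.
Volume = m/ρ = 1.892 / 8.91 = 0.2123 cm³.
Thickness = V/A = 0.2123 / 513 = 4.14 × 10⁻⁴ cm = 4.14 μm.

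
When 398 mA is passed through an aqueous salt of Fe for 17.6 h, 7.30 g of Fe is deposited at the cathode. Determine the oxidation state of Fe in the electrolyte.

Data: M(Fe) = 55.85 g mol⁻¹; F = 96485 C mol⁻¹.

Q = I·t = 0.3980 A × 63360 s = 25220 C, so n(e⁻) = 25220/96485 = 0.2614 mol.
n(Fe) deposited = 7.30 / 55.85 = 0.1307 mol.
Electrons per atom = n(e⁻)/n(Fe) = 0.2614 / 0.1307 = 2.00 ≈ 2, so the ion is Fe²⁺.

+2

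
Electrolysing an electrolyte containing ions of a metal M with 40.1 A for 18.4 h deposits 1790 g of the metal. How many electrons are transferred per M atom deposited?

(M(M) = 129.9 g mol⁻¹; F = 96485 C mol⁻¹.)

Q = I·t = 40.10 A × 66240 s = 2656000 C, so n(e⁻) = 2656000/96485 = 27.53 mol.
n(M) deposited = 1790 / 129.9 = 13.78 mol.
Electrons per atom = n(e⁻)/n(M) = 27.53 / 13.78 = 2.00 ≈ 2, so the ion is M²⁺.

2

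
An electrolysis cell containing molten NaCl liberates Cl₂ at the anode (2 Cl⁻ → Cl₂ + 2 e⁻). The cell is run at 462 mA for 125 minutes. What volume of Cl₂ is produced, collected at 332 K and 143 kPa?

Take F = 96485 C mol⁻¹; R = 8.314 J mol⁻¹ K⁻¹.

Q = I·t = 0.4620 A × 7500.0 s = 3465 C.
n(e⁻) = Q/F = 3465 / 96485 = 0.03591 mol.
2 electrons are transferred per Cl₂ molecule, so n(Cl₂) = 0.03591 / 2 = 0.01796 mol.
V = nRT/P = (0.01796 × 8.314 × 332) / (143 × 10³ Pa) = 3.47 × 10⁻⁴ m³ = 0.347 L.

0.347 L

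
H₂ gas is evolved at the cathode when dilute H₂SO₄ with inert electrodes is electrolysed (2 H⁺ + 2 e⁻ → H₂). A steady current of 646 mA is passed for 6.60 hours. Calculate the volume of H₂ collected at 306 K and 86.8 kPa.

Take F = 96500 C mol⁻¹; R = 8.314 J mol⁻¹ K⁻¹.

Q = I·t = 0.6460 A × 23760 s = 15350 C.
n(e⁻) = Q/F = 15350 / 96500 = 0.1591 mol.
2 electrons are transferred per H₂ molecule, so n(H₂) = 0.1591 / 2 = 0.07953 mol.
V = nRT/P = (0.07953 × 8.314 × 306) / (86.8 × 10³ Pa) = 0.00233 m³ = 2.33 L.

2.33 L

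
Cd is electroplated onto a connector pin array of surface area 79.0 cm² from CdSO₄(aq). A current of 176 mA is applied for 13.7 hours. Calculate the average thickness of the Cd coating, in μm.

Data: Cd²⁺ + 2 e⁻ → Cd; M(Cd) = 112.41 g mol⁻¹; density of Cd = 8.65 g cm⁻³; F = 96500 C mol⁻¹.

74.0 μm

Q = I·t = 0.1760 × 49320 = 8680 C; n(e⁻) = 0.08995 mol.
n(Cd) = n(e⁻)/2 = 0.04498 mol, so m = 0.04498 × 112.41 = 5.056 g.
Volume = m/ρ = 5.056 / 8.65 = 0.5845 cm³.
Thickness = V/A = 0.5845 / 79.0 = 0.00740 cm = 74.0 μm.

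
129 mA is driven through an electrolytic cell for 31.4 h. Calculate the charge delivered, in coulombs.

Q = I·t = 0.1290 A × 113040 s = 14600 C.

14600 C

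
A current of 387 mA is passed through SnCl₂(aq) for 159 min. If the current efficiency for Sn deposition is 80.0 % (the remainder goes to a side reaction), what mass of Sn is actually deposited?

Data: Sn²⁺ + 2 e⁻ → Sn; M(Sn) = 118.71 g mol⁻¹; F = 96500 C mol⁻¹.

1.82 g

Q = I·t = 0.3870 × 9540.0 = 3692 C.
n(e⁻) = 3692/96500 = 0.03826 mol; theoretically n(Sn) = 0.03826/2 = 0.01913 mol, m_theo = 2.271 g.
At 80.0 % efficiency, m_actual = 0.800 × 2.271 = 1.82 g.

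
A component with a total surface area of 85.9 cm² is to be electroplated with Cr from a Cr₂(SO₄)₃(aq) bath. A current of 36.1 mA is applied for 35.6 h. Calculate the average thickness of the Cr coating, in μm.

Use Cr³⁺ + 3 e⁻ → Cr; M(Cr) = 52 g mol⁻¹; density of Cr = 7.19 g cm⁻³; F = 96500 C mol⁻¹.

Q = I·t = 0.03610 × 128160 = 4627 C; n(e⁻) = 0.04794 mol.
n(Cr) = n(e⁻)/3 = 0.01598 mol, so m = 0.01598 × 52 = 0.8310 g.
Volume = m/ρ = 0.8310 / 7.19 = 0.1156 cm³.
Thickness = V/A = 0.1156 / 85.9 = 0.00135 cm = 13.5 μm.

13.5 μm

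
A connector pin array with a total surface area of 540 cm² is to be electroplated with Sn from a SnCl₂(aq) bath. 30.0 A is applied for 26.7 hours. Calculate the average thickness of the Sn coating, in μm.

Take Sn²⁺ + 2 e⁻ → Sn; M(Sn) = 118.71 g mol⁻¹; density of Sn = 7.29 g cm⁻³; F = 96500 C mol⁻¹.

Q = I·t = 30.00 × 96120 = 2884000 C; n(e⁻) = 29.88 mol.
n(Sn) = n(e⁻)/2 = 14.94 mol, so m = 14.94 × 118.71 = 1774 g.
Volume = m/ρ = 1774 / 7.29 = 243.3 cm³.
Thickness = V/A = 243.3 / 540 = 0.451 cm = 4510 μm.

4510 μm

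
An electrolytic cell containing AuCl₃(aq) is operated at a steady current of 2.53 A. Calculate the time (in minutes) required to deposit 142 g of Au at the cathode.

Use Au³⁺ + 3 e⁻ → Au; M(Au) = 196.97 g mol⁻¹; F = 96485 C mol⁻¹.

n(Au) = m/M = 142 / 196.97 = 0.7209 mol.
Each Au atom requires 3 electrons, so n(e⁻) = 3 × 0.7209 = 2.163 mol.
Q = n(e⁻)·F = 2.163 × 96485 = 208700 C.
t = Q/I = 208700 / 2.530 A = 82480 s = 1370 min.

1370 min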